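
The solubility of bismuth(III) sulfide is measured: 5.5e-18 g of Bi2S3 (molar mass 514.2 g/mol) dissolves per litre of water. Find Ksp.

Molar solubility s = (5.5 x 10^-18 g/L) / (514.2 g/mol) = 1.07 × 10^-20 M.
Bi2S3(s) <=> 2 Bi^3+(aq) + 3 S^2-(aq)
Let s = molar solubility. Then [Bi^3+] = 2s and [S^2-] = 3s.
Ksp = [Bi^3+]^2[S^2-]^3
Substituting: Ksp = (2s)^2(3s)^3 = 108s^5
With s = 1.07 × 10^-20: Ksp = 1.5 × 10^-98

1.5e-98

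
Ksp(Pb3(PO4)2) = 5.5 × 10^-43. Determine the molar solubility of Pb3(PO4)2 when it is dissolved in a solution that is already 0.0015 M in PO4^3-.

Pb3(PO4)2(s) ⇌ 3 Pb^2+(aq) + 2 PO4^3-(aq)
Ksp = [Pb^2+]^3[PO4^3-]^2
If s mol/L dissolves here, [Pb^2+] = 3s, [PO4^3-] = 0.0015 + 2s ≈ 0.0015 (since the PO4^3- already present dominates).
Ksp ≈ (3s)^3 × (0.0015)^2
s = 2.1 × 10^-13 M
Check: 2s = 4.2 x 10^-13 ≪ 0.0015, so the approximation is valid.

s = 2.1 × 10^-13 M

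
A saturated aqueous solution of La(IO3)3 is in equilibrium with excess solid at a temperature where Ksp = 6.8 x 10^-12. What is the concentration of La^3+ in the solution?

La(IO3)3(s) ⇌ La^3+ + 3 IO3^-
Ksp = [La^3+][IO3^-]^3
If s mol/L of La(IO3)3 dissolves, [La^3+] = s and [IO3^-] = 3s.
So Ksp = s × (3s)^3 = 27s^4
Solving, s = (6.8 x 10^-12/27)^(1/4) = 7.08 × 10^-4 M
[La^3+] = s = 7.1 × 10^-4 M

[La^3+] ≈ 7.1e-4 M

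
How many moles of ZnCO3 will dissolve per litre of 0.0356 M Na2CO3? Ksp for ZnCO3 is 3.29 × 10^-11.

ZnCO3(s) ⇌ Zn^2+ + CO3^2-
Ksp = [Zn^2+][CO3^2-]
Let s be the molar solubility in this solution. [Zn^2+] = s, [CO3^2-] = 0.0356 + s ≈ 0.0356 (Ksp is small, so little additional dissolves).
Ksp ≈ s × 0.0356
s = 9.24 × 10^-10 M
Check: s = 9.2 x 10^-10 ≪ 0.0356, so the approximation is valid.

s ≈ 9.24 × 10^-10 M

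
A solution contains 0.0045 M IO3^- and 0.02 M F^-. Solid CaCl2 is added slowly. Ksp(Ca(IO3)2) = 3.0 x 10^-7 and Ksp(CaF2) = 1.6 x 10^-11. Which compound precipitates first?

CaF2

Each salt begins to precipitate when Q = Ksp, i.e. when [Ca^2+] reaches its threshold.
For Ca(IO3)2: 3.0 x 10^-7 = (0.0045)^2 × [Ca^2+]  ⇒  [Ca^2+] = 1.5 × 10^-2 M.
For CaF2: 1.6 x 10^-11 = (0.02)^2 × [Ca^2+]  ⇒  [Ca^2+] = 4.0 × 10^-8 M.
The salt with the lower threshold [Ca^2+] precipitates first: CaF2.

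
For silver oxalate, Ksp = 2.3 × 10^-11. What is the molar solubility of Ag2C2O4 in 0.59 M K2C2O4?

Ag2C2O4(s) <=> 2 Ag^+ + C2O4^2-
Ksp = [Ag^+]^2[C2O4^2-]
If s mol/L dissolves here, [Ag^+] = 2s, [C2O4^2-] = 0.59 + s ≈ 0.59 (Ksp is small, so little additional dissolves).
Ksp ≈ (2s)^2 × 0.59
s = 3.1 × 10^-6 M
Check: s = 3.1 × 10^-6 ≪ 0.59, so the approximation is valid.

3.1 × 10^-6 M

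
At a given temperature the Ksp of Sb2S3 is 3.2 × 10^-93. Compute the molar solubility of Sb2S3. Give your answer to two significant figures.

Sb2S3(s) <=> 2 Sb^3+ + 3 S^2-
Ksp = [Sb^3+]^2[S^2-]^3
If s mol/L of Sb2S3 dissolves, [Sb^3+] = 2s and [S^2-] = 3s.
So Ksp = (2s)^2 × (3s)^3 = 108s^5
Solving, s = (3.2 × 10^-93/108)^(1/5) = 1.2 × 10^-19 M

s = 1.2 × 10^-19 M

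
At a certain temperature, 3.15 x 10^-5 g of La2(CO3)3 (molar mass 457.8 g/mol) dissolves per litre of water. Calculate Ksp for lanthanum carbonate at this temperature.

Ksp = 1.67e-34

Molar solubility s = (3.15 x 10^-5 g/L) / (457.8 g/mol) = 6.881 × 10^-8 M.
La2(CO3)3(s) ⇌ 2 La^3+ + 3 CO3^2-
With molar solubility s: [La^3+] = 2s, [CO3^2-] = 3s.
Ksp = [La^3+]^2[CO3^2-]^3
So Ksp = (2s)^2 × (3s)^3 = 108s^5
With s = 6.881 × 10^-8: Ksp = 1.67 × 10^-34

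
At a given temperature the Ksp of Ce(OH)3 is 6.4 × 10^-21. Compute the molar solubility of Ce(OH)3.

3.9 x 10^-6 M

Ce(OH)3(s) <=> Ce^3+ + 3 OH^-
Ksp = [Ce^3+][OH^-]^3
Let s = molar solubility. Then [Ce^3+] = s and [OH^-] = 3s.
Ksp = s(3s)^3 = 27s^4
s = (6.4 × 10^-21 / 27)^(1/4) = 3.9 × 10^-6 M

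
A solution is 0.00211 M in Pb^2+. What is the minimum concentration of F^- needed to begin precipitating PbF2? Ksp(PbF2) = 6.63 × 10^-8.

PbF2(s) ⇌ Pb^2+(aq) + 2 F^-(aq)
Ksp = [Pb^2+][F^-]^2
Precipitation begins when Q = Ksp. With [Pb^2+] = 0.00211 M:
6.63 × 10^-8 = (0.00211) × [F^-]^2
[F^-] = (6.63 × 10^-8 / 2.11 × 10^-3)^(1/2) = 5.61 × 10^-3 M

[F^-] = 5.61 × 10^-3 M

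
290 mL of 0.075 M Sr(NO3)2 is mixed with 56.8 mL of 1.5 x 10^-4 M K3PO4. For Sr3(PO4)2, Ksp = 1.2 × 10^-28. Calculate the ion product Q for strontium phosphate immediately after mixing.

Total volume = 290 + 56.8 = 346.8 mL.
[Sr^2+] = 7.5 x 10^-2 × (290/346.8) = 6.27 x 10^-2 M
[PO4^3-] = 1.5 × 10^-4 × (56.8/346.8) = 2.46 × 10^-5 M
Sr3(PO4)2(s) ⇌ 3 Sr^2+(aq) + 2 PO4^3-(aq), so Q = [Sr^2+]^3[PO4^3-]^2
Q = (6.27 × 10^-2)^3(2.46 × 10^-5)^2 = 1.5 × 10^-13
Q > Ksp, so Sr3(PO4)2 will precipitate.

Q = 1.5e-13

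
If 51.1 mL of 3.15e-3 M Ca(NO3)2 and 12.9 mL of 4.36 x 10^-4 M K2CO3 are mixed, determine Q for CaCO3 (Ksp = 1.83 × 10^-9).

Q = 2.21e-7

Total volume = 51.1 + 12.9 = 64 mL.
[Ca^2+] = 3.15 x 10^-3 × (51.1/64) = 2.515 × 10^-3 M
[CO3^2-] = 4.36 x 10^-4 × (12.9/64) = 8.788 × 10^-5 M
CaCO3(s) ⇌ Ca^2+(aq) + CO3^2-(aq), so Q = [Ca^2+][CO3^2-]
Q = (2.515 x 10^-3)(8.788 x 10^-5) = 2.21 × 10^-7
Q > Ksp, so CaCO3 will precipitate.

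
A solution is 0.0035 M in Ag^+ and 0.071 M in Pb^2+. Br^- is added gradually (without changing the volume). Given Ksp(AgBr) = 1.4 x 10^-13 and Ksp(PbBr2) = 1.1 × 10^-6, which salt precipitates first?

AgBr

Precipitation of each salt starts when its ion product equals its Ksp.
For AgBr: 1.4 x 10^-13 = 0.0035 × [Br^-]  ⇒  [Br^-] = 4.0 x 10^-11 M.
For PbBr2: 1.1 × 10^-6 = 0.071 × [Br^-]^2  ⇒  [Br^-] = 3.9 × 10^-3 M.
The salt with the lower threshold [Br^-] precipitates first: AgBr.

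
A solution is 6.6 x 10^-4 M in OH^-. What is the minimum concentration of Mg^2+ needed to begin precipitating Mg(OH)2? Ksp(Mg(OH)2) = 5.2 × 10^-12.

1.2 x 10^-5 M

Mg(OH)2(s) ⇌ Mg^2+ + 2 OH^-
Ksp = [Mg^2+][OH^-]^2
Precipitation begins when Q = Ksp. With [OH^-] = 6.6 x 10^-4 M:
5.2 × 10^-12 = (6.6 x 10^-4)^2 × [Mg^2+]
[Mg^2+] = (5.2 × 10^-12 / 4.36 x 10^-7) = 1.2 × 10^-5 M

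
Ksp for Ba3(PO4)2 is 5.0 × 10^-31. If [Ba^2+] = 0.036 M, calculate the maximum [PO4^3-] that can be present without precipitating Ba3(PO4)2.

Ba3(PO4)2(s) ⇌ 3 Ba^2+ + 2 PO4^3-
Ksp = [Ba^2+]^3[PO4^3-]^2
Precipitation begins when Q = Ksp. With [Ba^2+] = 0.036 M:
5.0 × 10^-31 = (0.036)^3 × [PO4^3-]^2
[PO4^3-] = (5.0 × 10^-31 / 4.67 × 10^-5)^(1/2) = 1.0 × 10^-13 M

[PO4^3-] = 1.0 x 10^-13 M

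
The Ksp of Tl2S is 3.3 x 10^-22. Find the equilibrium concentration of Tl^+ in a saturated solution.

[Tl^+] ≈ 8.7 x 10^-8 M

Tl2S(s) <=> 2 Tl^+ + S^2-
Ksp = [Tl^+]^2[S^2-]
For each mole of Tl2S that dissolves: [Tl^+] = 2s, [S^2-] = s.
Ksp = (2s)^2s = 4s^3
s^3 = 3.3 x 10^-22 / 4, so s = 4.35 × 10^-8 M
[Tl^+] = 2s = 8.7 × 10^-8 M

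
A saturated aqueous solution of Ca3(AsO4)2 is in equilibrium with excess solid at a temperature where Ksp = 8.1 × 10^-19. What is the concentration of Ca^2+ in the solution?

2.8 x 10^-4 M

Ca3(AsO4)2(s) <=> 3 Ca^2+(aq) + 2 AsO4^3-(aq)
Ksp = [Ca^2+]^3[AsO4^3-]^2
Let s = molar solubility. Then [Ca^2+] = 3s and [AsO4^3-] = 2s.
Substituting: Ksp = (3s)^3(2s)^2 = 108s^5
s^5 = 8.1 × 10^-19 / 108, so s = 9.44 × 10^-5 M
[Ca^2+] = 3s = 2.8 x 10^-4 M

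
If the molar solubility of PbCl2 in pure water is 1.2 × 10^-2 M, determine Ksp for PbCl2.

PbCl2(s) ⇌ Pb^2+(aq) + 2 Cl^-(aq)
Let s = molar solubility. Then [Pb^2+] = s and [Cl^-] = 2s.
Ksp = [Pb^2+][Cl^-]^2
So Ksp = s × (2s)^2 = 4s^3
Ksp = 4 × (1.2 × 10^-2)^3 = 6.9 × 10^-6

6.9e-6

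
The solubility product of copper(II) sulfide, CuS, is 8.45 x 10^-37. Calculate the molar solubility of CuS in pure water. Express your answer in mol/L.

s = 9.19e-19 M

CuS(s) ⇌ Cu^2+ + S^2-
Ksp = [Cu^2+][S^2-]
With molar solubility s: [Cu^2+] = s, [S^2-] = s.
Ksp = s^2
s = √(8.45 x 10^-37) = 9.19 × 10^-19 M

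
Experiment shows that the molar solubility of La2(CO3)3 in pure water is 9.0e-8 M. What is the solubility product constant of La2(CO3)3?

La2(CO3)3(s) ⇌ 2 La^3+(aq) + 3 CO3^2-(aq)
Let s = molar solubility. Then [La^3+] = 2s and [CO3^2-] = 3s.
Ksp = [La^3+]^2[CO3^2-]^3
So Ksp = (2s)^2 × (3s)^3 = 108s^5
Ksp = 108 × (9.0 x 10^-8)^5 = 6.4 × 10^-34

Ksp = 6.4e-34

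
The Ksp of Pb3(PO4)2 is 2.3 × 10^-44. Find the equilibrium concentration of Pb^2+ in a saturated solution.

2.2 × 10^-9 M

Pb3(PO4)2(s) ⇌ 3 Pb^2+(aq) + 2 PO4^3-(aq)
Ksp = [Pb^2+]^3[PO4^3-]^2
With molar solubility s: [Pb^2+] = 3s, [PO4^3-] = 2s.
So Ksp = (3s)^3 × (2s)^2 = 108s^5
Solving, s = (2.3 × 10^-44/108)^(1/5) = 7.34 x 10^-10 M
[Pb^2+] = 3s = 2.2 × 10^-9 M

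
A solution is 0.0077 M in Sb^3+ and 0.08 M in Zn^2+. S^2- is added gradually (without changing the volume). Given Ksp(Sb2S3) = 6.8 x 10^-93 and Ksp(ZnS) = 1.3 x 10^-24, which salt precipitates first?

Precipitation of each salt starts when its ion product equals its Ksp.
For Sb2S3: 6.8 x 10^-93 = (0.0077)^2 × [S^2-]^3  ⇒  [S^2-] = 4.9 × 10^-30 M.
For ZnS: 1.3 x 10^-24 = 0.08 × [S^2-]  ⇒  [S^2-] = 1.6 x 10^-23 M.
The salt with the lower threshold [S^2-] precipitates first: Sb2S3.

Sb2S3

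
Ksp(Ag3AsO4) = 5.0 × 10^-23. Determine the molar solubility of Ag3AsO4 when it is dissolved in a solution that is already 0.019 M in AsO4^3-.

Ag3AsO4(s) ⇌ 3 Ag^+ + AsO4^3-
Ksp = [Ag^+]^3[AsO4^3-]
If s mol/L dissolves here, [Ag^+] = 3s, [AsO4^3-] = 0.019 + s ≈ 0.019 (Ksp is small, so little additional dissolves).
Ksp ≈ (3s)^3 × 0.019
s = 4.6 × 10^-8 M
Check: s = 4.6 x 10^-8 ≪ 0.019, so the approximation is valid.

s ≈ 4.6e-8 M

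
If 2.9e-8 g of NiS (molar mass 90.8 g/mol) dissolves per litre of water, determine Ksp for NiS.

Ksp ≈ 1.0 × 10^-19

Molar solubility s = (2.9 × 10^-8 g/L) / (90.8 g/mol) = 3.19 × 10^-10 M.
NiS(s) <=> Ni^2+(aq) + S^2-(aq)
Let s = molar solubility. Then [Ni^2+] = s and [S^2-] = s.
Ksp = [Ni^2+][S^2-]
Ksp = (s)(s) = s^2
Ksp = (3.19 × 10^-10)^2 = 1.0 × 10^-19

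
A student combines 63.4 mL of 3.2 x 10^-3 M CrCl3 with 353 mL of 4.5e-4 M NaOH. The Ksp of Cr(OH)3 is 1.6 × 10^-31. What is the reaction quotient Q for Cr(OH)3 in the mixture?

2.7 x 10^-14

Total volume = 63.4 + 353 = 416.4 mL.
[Cr^3+] = 3.2 x 10^-3 × (63.4/416.4) = 4.87 × 10^-4 M
[OH^-] = 4.5 × 10^-4 × (353/416.4) = 3.81 × 10^-4 M
Cr(OH)3(s) <=> Cr^3+(aq) + 3 OH^-(aq), so Q = [Cr^3+][OH^-]^3
Q = (4.87 × 10^-4)(3.81 × 10^-4)^3 = 2.7 × 10^-14
Q > Ksp, so Cr(OH)3 will precipitate.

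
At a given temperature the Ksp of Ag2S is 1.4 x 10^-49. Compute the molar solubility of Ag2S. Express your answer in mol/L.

s = 3.3 × 10^-17 M

Ag2S(s) <=> 2 Ag^+(aq) + S^2-(aq)
Ksp = [Ag^+]^2[S^2-]
With molar solubility s: [Ag^+] = 2s, [S^2-] = s.
Substituting: Ksp = (2s)^2s = 4s^3
s = (1.4 x 10^-49 / 4)^(1/3) = 3.3 × 10^-17 M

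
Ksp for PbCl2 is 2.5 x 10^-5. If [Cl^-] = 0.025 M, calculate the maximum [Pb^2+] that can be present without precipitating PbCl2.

[Pb^2+] = 0.040 M

PbCl2(s) ⇌ Pb^2+(aq) + 2 Cl^-(aq)
Ksp = [Pb^2+][Cl^-]^2
Precipitation begins when Q = Ksp. With [Cl^-] = 0.025 M:
2.5 x 10^-5 = (0.025)^2 × [Pb^2+]
[Pb^2+] = (2.5 x 10^-5 / 6.25 × 10^-4) = 4.0 x 10^-2 M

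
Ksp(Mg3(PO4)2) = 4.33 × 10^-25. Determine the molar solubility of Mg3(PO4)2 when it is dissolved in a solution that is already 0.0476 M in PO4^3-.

s = 1.92 × 10^-8 M

Mg3(PO4)2(s) ⇌ 3 Mg^2+ + 2 PO4^3-
Ksp = [Mg^2+]^3[PO4^3-]^2
If s mol/L dissolves here, [Mg^2+] = 3s, [PO4^3-] = 0.0476 + 2s ≈ 0.0476 (since the PO4^3- already present dominates).
Ksp ≈ (3s)^3 × (0.0476)^2
s = 1.92 × 10^-8 M
Check: 2s = 3.8 × 10^-8 ≪ 0.0476, so the approximation is valid.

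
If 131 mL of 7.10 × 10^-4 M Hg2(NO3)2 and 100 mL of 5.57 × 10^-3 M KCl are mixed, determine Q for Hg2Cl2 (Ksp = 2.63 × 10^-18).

Q = 2.34 x 10^-9

Total volume = 131 + 100 = 231 mL.
[Hg2^2+] = 7.10 × 10^-4 × (131/231) = 4.026 × 10^-4 M
[Cl^-] = 5.57 × 10^-3 × (100/231) = 2.411 × 10^-3 M
Hg2Cl2(s) ⇌ Hg2^2+(aq) + 2 Cl^-(aq), so Q = [Hg2^2+][Cl^-]^2
Q = (4.026 x 10^-4)(2.411 × 10^-3)^2 = 2.34 × 10^-9
Q > Ksp, so Hg2Cl2 will precipitate.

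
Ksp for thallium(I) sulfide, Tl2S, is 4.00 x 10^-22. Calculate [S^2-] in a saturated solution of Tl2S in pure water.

Tl2S(s) <=> 2 Tl^+(aq) + S^2-(aq)
Ksp = [Tl^+]^2[S^2-]
Let s = molar solubility. Then [Tl^+] = 2s and [S^2-] = s.
Ksp = (2s)^2s = 4s^3
s = (4.00 x 10^-22 / 4)^(1/3) = 4.642 × 10^-8 M
[S^2-] = s = 4.64 × 10^-8 M

[S^2-] = 4.64e-8 M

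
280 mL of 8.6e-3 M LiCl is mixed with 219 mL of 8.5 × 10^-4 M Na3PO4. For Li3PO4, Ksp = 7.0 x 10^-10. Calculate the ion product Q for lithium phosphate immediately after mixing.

Total volume = 280 + 219 = 499 mL.
[Li^+] = 8.6 × 10^-3 × (280/499) = 4.83 x 10^-3 M
[PO4^3-] = 8.5 x 10^-4 × (219/499) = 3.73 × 10^-4 M
Li3PO4(s) ⇌ 3 Li^+(aq) + PO4^3-(aq), so Q = [Li^+]^3[PO4^3-]
Q = (4.83 × 10^-3)^3(3.73 × 10^-4) = 4.2 x 10^-11
Q < Ksp, so no precipitate of Li3PO4 forms.

4.2e-11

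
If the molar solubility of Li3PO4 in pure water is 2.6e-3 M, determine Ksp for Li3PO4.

Ksp ≈ 1.2 × 10^-9

Li3PO4(s) ⇌ 3 Li^+ + PO4^3-
For each mole of Li3PO4 that dissolves: [Li^+] = 3s, [PO4^3-] = s.
Ksp = [Li^+]^3[PO4^3-]
Ksp = (3s)^3s = 27s^4
Ksp = 27 × (2.6 × 10^-3)^4 = 1.2 × 10^-9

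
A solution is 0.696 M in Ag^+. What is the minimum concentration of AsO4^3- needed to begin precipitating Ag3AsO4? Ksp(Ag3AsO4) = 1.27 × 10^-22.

[AsO4^3-] = 3.77 x 10^-22 M

Ag3AsO4(s) ⇌ 3 Ag^+ + AsO4^3-
Ksp = [Ag^+]^3[AsO4^3-]
Precipitation begins when Q = Ksp. With [Ag^+] = 0.696 M:
1.27 × 10^-22 = (0.696)^3 × [AsO4^3-]
[AsO4^3-] = (1.27 × 10^-22 / 3.372 × 10^-1) = 3.77 × 10^-22 M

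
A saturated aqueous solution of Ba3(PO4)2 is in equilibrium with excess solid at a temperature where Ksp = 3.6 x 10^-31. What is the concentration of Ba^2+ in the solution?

Ba3(PO4)2(s) ⇌ 3 Ba^2+ + 2 PO4^3-
Ksp = [Ba^2+]^3[PO4^3-]^2
Let s = molar solubility. Then [Ba^2+] = 3s and [PO4^3-] = 2s.
So Ksp = (3s)^3 × (2s)^2 = 108s^5
s^5 = 3.6 x 10^-31 / 108, so s = 3.20 × 10^-7 M
[Ba^2+] = 3s = 9.6 × 10^-7 M

[Ba^2+] = 9.6 × 10^-7 M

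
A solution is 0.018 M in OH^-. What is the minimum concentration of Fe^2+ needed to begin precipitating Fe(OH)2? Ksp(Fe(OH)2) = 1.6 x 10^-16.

Fe(OH)2(s) ⇌ Fe^2+ + 2 OH^-
Ksp = [Fe^2+][OH^-]^2
Precipitation begins when Q = Ksp. With [OH^-] = 0.018 M:
1.6 x 10^-16 = (0.018)^2 × [Fe^2+]
[Fe^2+] = (1.6 x 10^-16 / 3.24 × 10^-4) = 4.9 x 10^-13 M

4.9 x 10^-13 M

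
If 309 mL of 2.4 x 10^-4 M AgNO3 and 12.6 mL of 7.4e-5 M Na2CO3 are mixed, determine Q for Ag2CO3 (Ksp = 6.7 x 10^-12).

Total volume = 309 + 12.6 = 321.6 mL.
[Ag^+] = 2.4 × 10^-4 × (309/321.6) = 2.31 × 10^-4 M
[CO3^2-] = 7.4 x 10^-5 × (12.6/321.6) = 2.90 x 10^-6 M
Ag2CO3(s) <=> 2 Ag^+ + CO3^2-, so Q = [Ag^+]^2[CO3^2-]
Q = (2.31 x 10^-4)^2(2.90 × 10^-6) = 1.5 x 10^-13
Q < Ksp, so no precipitate of Ag2CO3 forms.

Q ≈ 1.5 x 10^-13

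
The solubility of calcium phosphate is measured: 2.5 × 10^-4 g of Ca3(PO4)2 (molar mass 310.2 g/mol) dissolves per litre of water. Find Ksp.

3.7 × 10^-29

Molar solubility s = (2.5 × 10^-4 g/L) / (310.2 g/mol) = 8.06 x 10^-7 M.
Ca3(PO4)2(s) ⇌ 3 Ca^2+ + 2 PO4^3-
For each mole of Ca3(PO4)2 that dissolves: [Ca^2+] = 3s, [PO4^3-] = 2s.
Ksp = [Ca^2+]^3[PO4^3-]^2
So Ksp = (3s)^3 × (2s)^2 = 108s^5
With s = 8.06 x 10^-7: Ksp = 3.7 × 10^-29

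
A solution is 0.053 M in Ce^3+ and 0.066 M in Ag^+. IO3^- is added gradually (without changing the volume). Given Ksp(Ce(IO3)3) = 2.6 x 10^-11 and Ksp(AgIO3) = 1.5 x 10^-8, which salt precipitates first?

AgIO3

Each salt begins to precipitate when Q = Ksp, i.e. when [IO3^-] reaches its threshold.
For Ce(IO3)3: 2.6 x 10^-11 = 0.053 × [IO3^-]^3  ⇒  [IO3^-] = 7.9 x 10^-4 M.
For AgIO3: 1.5 x 10^-8 = 0.066 × [IO3^-]  ⇒  [IO3^-] = 2.3 × 10^-7 M.
The salt with the lower threshold [IO3^-] precipitates first: AgIO3.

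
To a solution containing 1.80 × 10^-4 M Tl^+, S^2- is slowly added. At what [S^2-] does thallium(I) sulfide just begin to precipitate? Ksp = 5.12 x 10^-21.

[S^2-] = 1.58e-13 M

Tl2S(s) ⇌ 2 Tl^+ + S^2-
Ksp = [Tl^+]^2[S^2-]
Precipitation begins when Q = Ksp. With [Tl^+] = 1.80 × 10^-4 M:
5.12 x 10^-21 = (1.80 × 10^-4)^2 × [S^2-]
[S^2-] = (5.12 x 10^-21 / 3.240 × 10^-8) = 1.58 x 10^-13 M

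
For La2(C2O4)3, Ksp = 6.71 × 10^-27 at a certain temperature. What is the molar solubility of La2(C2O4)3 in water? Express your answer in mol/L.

La2(C2O4)3(s) ⇌ 2 La^3+(aq) + 3 C2O4^2-(aq)
Ksp = [La^3+]^2[C2O4^2-]^3
With molar solubility s: [La^3+] = 2s, [C2O4^2-] = 3s.
Substituting: Ksp = (2s)^2(3s)^3 = 108s^5
s^5 = 6.71 × 10^-27 / 108, so s = 2.28 × 10^-6 M

s = 2.28 × 10^-6 M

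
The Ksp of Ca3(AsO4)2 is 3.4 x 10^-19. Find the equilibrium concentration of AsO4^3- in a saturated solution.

[AsO4^3-] = 1.6e-4 M

Ca3(AsO4)2(s) ⇌ 3 Ca^2+ + 2 AsO4^3-
Ksp = [Ca^2+]^3[AsO4^3-]^2
With molar solubility s: [Ca^2+] = 3s, [AsO4^3-] = 2s.
Substituting: Ksp = (3s)^3(2s)^2 = 108s^5
s = (3.4 x 10^-19 / 108)^(1/5) = 7.94 × 10^-5 M
[AsO4^3-] = 2s = 1.6 × 10^-4 M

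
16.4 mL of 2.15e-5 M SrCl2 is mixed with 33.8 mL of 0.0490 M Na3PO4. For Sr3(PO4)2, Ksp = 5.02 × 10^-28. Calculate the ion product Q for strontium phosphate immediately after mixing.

Total volume = 16.4 + 33.8 = 50.2 mL.
[Sr^2+] = 2.15 × 10^-5 × (16.4/50.2) = 7.024 x 10^-6 M
[PO4^3-] = 4.90 x 10^-2 × (33.8/50.2) = 3.299 x 10^-2 M
Sr3(PO4)2(s) ⇌ 3 Sr^2+ + 2 PO4^3-, so Q = [Sr^2+]^3[PO4^3-]^2
Q = (7.024 x 10^-6)^3(3.299 x 10^-2)^2 = 3.77 × 10^-19
Q > Ksp, so Sr3(PO4)2 will precipitate.

Q ≈ 3.77 x 10^-19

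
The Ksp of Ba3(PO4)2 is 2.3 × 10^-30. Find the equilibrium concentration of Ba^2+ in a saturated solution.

1.4e-6 M

Ba3(PO4)2(s) ⇌ 3 Ba^2+ + 2 PO4^3-
Ksp = [Ba^2+]^3[PO4^3-]^2
If s mol/L of Ba3(PO4)2 dissolves, [Ba^2+] = 3s and [PO4^3-] = 2s.
Ksp = (3s)^3(2s)^2 = 108s^5
s^5 = 2.3 × 10^-30 / 108, so s = 4.63 × 10^-7 M
[Ba^2+] = 3s = 1.4 × 10^-6 M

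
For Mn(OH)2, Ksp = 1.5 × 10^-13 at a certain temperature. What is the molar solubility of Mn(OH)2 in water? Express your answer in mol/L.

3.3e-5 M

Mn(OH)2(s) ⇌ Mn^2+(aq) + 2 OH^-(aq)
Ksp = [Mn^2+][OH^-]^2
For each mole of Mn(OH)2 that dissolves: [Mn^2+] = s, [OH^-] = 2s.
So Ksp = s × (2s)^2 = 4s^3
s^3 = 1.5 × 10^-13 / 4, so s = 3.3 x 10^-5 M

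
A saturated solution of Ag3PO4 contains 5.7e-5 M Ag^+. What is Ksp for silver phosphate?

Ksp = 3.5 x 10^-18

Ag3PO4(s) ⇌ 3 Ag^+(aq) + PO4^3-(aq)
Stoichiometry gives [PO4^3-] = (1/3)[Ag^+] = 1.90 × 10^-5 M.
Ksp = [Ag^+]^3[PO4^3-]
Ksp = (5.7 × 10^-5)^3 × 1.90 × 10^-5 = 3.5 × 10^-18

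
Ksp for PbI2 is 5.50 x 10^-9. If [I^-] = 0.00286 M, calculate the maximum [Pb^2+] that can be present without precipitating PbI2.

[Pb^2+] ≈ 6.72 x 10^-4 M

PbI2(s) <=> Pb^2+ + 2 I^-
Ksp = [Pb^2+][I^-]^2
Precipitation begins when Q = Ksp. With [I^-] = 0.00286 M:
5.50 x 10^-9 = (0.00286)^2 × [Pb^2+]
[Pb^2+] = (5.50 x 10^-9 / 8.180 × 10^-6) = 6.72 x 10^-4 M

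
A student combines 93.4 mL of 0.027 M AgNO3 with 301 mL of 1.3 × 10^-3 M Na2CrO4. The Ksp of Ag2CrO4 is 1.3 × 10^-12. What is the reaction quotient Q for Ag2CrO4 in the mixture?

Total volume = 93.4 + 301 = 394.4 mL.
[Ag^+] = 2.7 × 10^-2 × (93.4/394.4) = 6.39 × 10^-3 M
[CrO4^2-] = 1.3 × 10^-3 × (301/394.4) = 9.92 × 10^-4 M
Ag2CrO4(s) ⇌ 2 Ag^+ + CrO4^2-, so Q = [Ag^+]^2[CrO4^2-]
Q = (6.39 × 10^-3)^2(9.92 × 10^-4) = 4.1 × 10^-8
Q > Ksp, so Ag2CrO4 will precipitate.

4.1 × 10^-8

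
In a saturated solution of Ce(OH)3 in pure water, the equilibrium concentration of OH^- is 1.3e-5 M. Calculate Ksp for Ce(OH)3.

Ce(OH)3(s) <=> Ce^3+ + 3 OH^-
Stoichiometry gives [Ce^3+] = (1/3)[OH^-] = 4.33 x 10^-6 M.
Ksp = [Ce^3+][OH^-]^3
Ksp = 4.33 x 10^-6 × (1.3 × 10^-5)^3 = 9.5 × 10^-21

Ksp ≈ 9.5 × 10^-21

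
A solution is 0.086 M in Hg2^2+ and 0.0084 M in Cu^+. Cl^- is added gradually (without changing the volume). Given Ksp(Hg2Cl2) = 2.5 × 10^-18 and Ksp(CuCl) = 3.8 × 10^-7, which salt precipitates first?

Each salt begins to precipitate when Q = Ksp, i.e. when [Cl^-] reaches its threshold.
For Hg2Cl2: 2.5 × 10^-18 = 0.086 × [Cl^-]^2  ⇒  [Cl^-] = 5.4 × 10^-9 M.
For CuCl: 3.8 × 10^-7 = 0.0084 × [Cl^-]  ⇒  [Cl^-] = 4.5 × 10^-5 M.
The salt with the lower threshold [Cl^-] precipitates first: Hg2Cl2.

Hg2Cl2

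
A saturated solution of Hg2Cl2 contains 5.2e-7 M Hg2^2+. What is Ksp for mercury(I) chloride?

Hg2Cl2(s) ⇌ Hg2^2+(aq) + 2 Cl^-(aq)
Stoichiometry gives [Cl^-] = (2/1)[Hg2^2+] = 1.04 × 10^-6 M.
Ksp = [Hg2^2+][Cl^-]^2
Ksp = 5.2 × 10^-7 × (1.04 × 10^-6)^2 = 5.6 × 10^-19

Ksp = 5.6 × 10^-19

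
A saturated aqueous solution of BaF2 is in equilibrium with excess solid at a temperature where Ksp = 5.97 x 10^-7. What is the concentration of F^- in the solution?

BaF2(s) <=> Ba^2+(aq) + 2 F^-(aq)
Ksp = [Ba^2+][F^-]^2
If s mol/L of BaF2 dissolves, [Ba^2+] = s and [F^-] = 2s.
Substituting: Ksp = s(2s)^2 = 4s^3
s = (5.97 x 10^-7 / 4)^(1/3) = 5.304 x 10^-3 M
[F^-] = 2s = 1.06 × 10^-2 M

[F^-] ≈ 0.0106 M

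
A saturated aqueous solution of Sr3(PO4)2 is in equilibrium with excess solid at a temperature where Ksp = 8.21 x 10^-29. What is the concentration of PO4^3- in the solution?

[PO4^3-] ≈ 1.89e-6 M

Sr3(PO4)2(s) <=> 3 Sr^2+ + 2 PO4^3-
Ksp = [Sr^2+]^3[PO4^3-]^2
Let s = molar solubility. Then [Sr^2+] = 3s and [PO4^3-] = 2s.
Ksp = (3s)^3(2s)^2 = 108s^5
s^5 = 8.21 x 10^-29 / 108, so s = 9.466 x 10^-7 M
[PO4^3-] = 2s = 1.89 x 10^-6 M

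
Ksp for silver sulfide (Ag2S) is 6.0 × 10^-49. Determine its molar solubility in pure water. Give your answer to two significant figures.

Ag2S(s) <=> 2 Ag^+ + S^2-
Ksp = [Ag^+]^2[S^2-]
For each mole of Ag2S that dissolves: [Ag^+] = 2s, [S^2-] = s.
Substituting: Ksp = (2s)^2s = 4s^3
Solving, s = (6.0 × 10^-49/4)^(1/3) = 5.3 x 10^-17 M

s = 5.3 x 10^-17 M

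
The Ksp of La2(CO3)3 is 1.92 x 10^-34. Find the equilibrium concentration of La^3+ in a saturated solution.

La2(CO3)3(s) ⇌ 2 La^3+ + 3 CO3^2-
Ksp = [La^3+]^2[CO3^2-]^3
If s mol/L of La2(CO3)3 dissolves, [La^3+] = 2s and [CO3^2-] = 3s.
Ksp = (2s)^2(3s)^3 = 108s^5
s = (1.92 x 10^-34 / 108)^(1/5) = 7.079 x 10^-8 M
[La^3+] = 2s = 1.42 × 10^-7 M

1.42 × 10^-7 M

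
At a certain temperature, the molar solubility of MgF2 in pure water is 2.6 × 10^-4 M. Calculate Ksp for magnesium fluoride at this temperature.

7.0e-11

MgF2(s) <=> Mg^2+(aq) + 2 F^-(aq)
If s mol/L of MgF2 dissolves, [Mg^2+] = s and [F^-] = 2s.
Ksp = [Mg^2+][F^-]^2
So Ksp = s × (2s)^2 = 4s^3
Ksp = 4 × (2.6 x 10^-4)^3 = 7.0 × 10^-11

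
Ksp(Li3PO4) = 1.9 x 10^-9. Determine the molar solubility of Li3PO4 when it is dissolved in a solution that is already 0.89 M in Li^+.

2.7e-9 M

Li3PO4(s) ⇌ 3 Li^+(aq) + PO4^3-(aq)
Ksp = [Li^+]^3[PO4^3-]
Let s be the molar solubility in this solution. [Li^+] = 0.89 + 3s ≈ 0.89, [PO4^3-] = s (since the Li^+ already present dominates).
Ksp ≈ (0.89)^3 × s
s = 2.7 x 10^-9 M
Check: 3s = 8.1 x 10^-9 ≪ 0.89, so the approximation is valid.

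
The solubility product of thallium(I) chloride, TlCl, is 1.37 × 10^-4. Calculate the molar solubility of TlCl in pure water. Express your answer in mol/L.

0.0117 M

TlCl(s) ⇌ Tl^+(aq) + Cl^-(aq)
Ksp = [Tl^+][Cl^-]
Let s = molar solubility. Then [Tl^+] = s and [Cl^-] = s.
Ksp = s^2
s = √(1.37 × 10^-4) = 1.17 × 10^-2 M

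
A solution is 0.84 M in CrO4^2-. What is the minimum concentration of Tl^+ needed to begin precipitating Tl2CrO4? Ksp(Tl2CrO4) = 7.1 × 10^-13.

[Tl^+] ≈ 9.2 x 10^-7 M

Tl2CrO4(s) <=> 2 Tl^+ + CrO4^2-
Ksp = [Tl^+]^2[CrO4^2-]
Precipitation begins when Q = Ksp. With [CrO4^2-] = 0.84 M:
7.1 × 10^-13 = (0.84) × [Tl^+]^2
[Tl^+] = (7.1 × 10^-13 / 8.4 x 10^-1)^(1/2) = 9.2 × 10^-7 M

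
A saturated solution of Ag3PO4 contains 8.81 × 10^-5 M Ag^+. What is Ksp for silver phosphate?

Ksp ≈ 2.01e-17

Ag3PO4(s) ⇌ 3 Ag^+(aq) + PO4^3-(aq)
Stoichiometry gives [PO4^3-] = (1/3)[Ag^+] = 2.937 × 10^-5 M.
Ksp = [Ag^+]^3[PO4^3-]
Ksp = (8.81 × 10^-5)^3 × 2.937 × 10^-5 = 2.01 x 10^-17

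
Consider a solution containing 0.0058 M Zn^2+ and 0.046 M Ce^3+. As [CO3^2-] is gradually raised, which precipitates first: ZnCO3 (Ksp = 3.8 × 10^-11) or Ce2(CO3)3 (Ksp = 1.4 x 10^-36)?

Ce2(CO3)3

Each salt begins to precipitate when Q = Ksp, i.e. when [CO3^2-] reaches its threshold.
For ZnCO3: 3.8 × 10^-11 = 0.0058 × [CO3^2-]  ⇒  [CO3^2-] = 6.6 × 10^-9 M.
For Ce2(CO3)3: 1.4 x 10^-36 = (0.046)^2 × [CO3^2-]^3  ⇒  [CO3^2-] = 8.7 x 10^-12 M.
The salt with the lower threshold [CO3^2-] precipitates first: Ce2(CO3)3.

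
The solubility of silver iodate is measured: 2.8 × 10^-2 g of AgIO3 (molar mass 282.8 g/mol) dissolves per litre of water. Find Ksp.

Ksp = 9.8 × 10^-9

Molar solubility s = (2.8 × 10^-2 g/L) / (282.8 g/mol) = 9.90 × 10^-5 M.
AgIO3(s) <=> Ag^+(aq) + IO3^-(aq)
If s mol/L of AgIO3 dissolves, [Ag^+] = s and [IO3^-] = s.
Ksp = [Ag^+][IO3^-]
Ksp = s × s = s^2
Ksp = (9.90 × 10^-5)^2 = 9.8 × 10^-9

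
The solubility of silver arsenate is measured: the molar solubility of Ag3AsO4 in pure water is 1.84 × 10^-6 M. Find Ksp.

Ksp = 3.09e-22

Ag3AsO4(s) ⇌ 3 Ag^+ + AsO4^3-
With molar solubility s: [Ag^+] = 3s, [AsO4^3-] = s.
Ksp = [Ag^+]^3[AsO4^3-]
Ksp = (3s)^3s = 27s^4
With s = 1.84 × 10^-6: Ksp = 3.09 × 10^-22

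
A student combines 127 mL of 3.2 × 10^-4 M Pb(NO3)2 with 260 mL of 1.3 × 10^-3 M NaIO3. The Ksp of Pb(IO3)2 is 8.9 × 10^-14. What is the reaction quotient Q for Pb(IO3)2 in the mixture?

Q ≈ 8.0 × 10^-11

Total volume = 127 + 260 = 387 mL.
[Pb^2+] = 3.2 x 10^-4 × (127/387) = 1.05 × 10^-4 M
[IO3^-] = 1.3 × 10^-3 × (260/387) = 8.73 × 10^-4 M
Pb(IO3)2(s) <=> Pb^2+(aq) + 2 IO3^-(aq), so Q = [Pb^2+][IO3^-]^2
Q = (1.05 x 10^-4)(8.73 × 10^-4)^2 = 8.0 × 10^-11
Q > Ksp, so Pb(IO3)2 will precipitate.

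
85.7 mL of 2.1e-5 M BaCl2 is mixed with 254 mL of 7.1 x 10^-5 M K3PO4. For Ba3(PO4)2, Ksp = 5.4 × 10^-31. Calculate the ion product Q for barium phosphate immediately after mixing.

4.2 x 10^-25

Total volume = 85.7 + 254 = 339.7 mL.
[Ba^2+] = 2.1 × 10^-5 × (85.7/339.7) = 5.30 × 10^-6 M
[PO4^3-] = 7.1 × 10^-5 × (254/339.7) = 5.31 × 10^-5 M
Ba3(PO4)2(s) ⇌ 3 Ba^2+(aq) + 2 PO4^3-(aq), so Q = [Ba^2+]^3[PO4^3-]^2
Q = (5.30 x 10^-6)^3(5.31 × 10^-5)^2 = 4.2 × 10^-25
Q > Ksp, so Ba3(PO4)2 will precipitate.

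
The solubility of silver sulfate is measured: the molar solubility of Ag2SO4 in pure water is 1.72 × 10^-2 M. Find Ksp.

Ksp = 2.04e-5

Ag2SO4(s) <=> 2 Ag^+(aq) + SO4^2-(aq)
Let s = molar solubility. Then [Ag^+] = 2s and [SO4^2-] = s.
Ksp = [Ag^+]^2[SO4^2-]
So Ksp = (2s)^2 × s = 4s^3
Ksp = 4 × (1.72 × 10^-2)^3 = 2.04 × 10^-5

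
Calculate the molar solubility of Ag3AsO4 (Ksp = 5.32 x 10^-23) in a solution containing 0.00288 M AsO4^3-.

Ag3AsO4(s) ⇌ 3 Ag^+(aq) + AsO4^3-(aq)
Ksp = [Ag^+]^3[AsO4^3-]
Let s = moles of Ag3AsO4 that dissolve per litre. [Ag^+] = 3s, [AsO4^3-] = 0.00288 + s ≈ 0.00288 (common-ion effect: AsO4^3- is already 0.00288 M).
Ksp ≈ (3s)^3 × 0.00288
s = 8.81 × 10^-8 M
Check: s = 8.8 × 10^-8 ≪ 0.00288, so the approximation is valid.

s ≈ 8.81e-8 M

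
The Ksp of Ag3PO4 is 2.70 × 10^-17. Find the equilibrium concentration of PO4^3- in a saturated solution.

[PO4^3-] = 3.16 × 10^-5 M

Ag3PO4(s) ⇌ 3 Ag^+ + PO4^3-
Ksp = [Ag^+]^3[PO4^3-]
If s mol/L of Ag3PO4 dissolves, [Ag^+] = 3s and [PO4^3-] = s.
Substituting: Ksp = (3s)^3s = 27s^4
s^4 = 2.70 × 10^-17 / 27, so s = 3.162 × 10^-5 M
[PO4^3-] = s = 3.16 × 10^-5 M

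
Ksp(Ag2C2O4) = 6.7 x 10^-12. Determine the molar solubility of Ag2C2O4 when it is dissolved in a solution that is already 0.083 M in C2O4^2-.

Ag2C2O4(s) ⇌ 2 Ag^+(aq) + C2O4^2-(aq)
Ksp = [Ag^+]^2[C2O4^2-]
Let s = moles of Ag2C2O4 that dissolve per litre. [Ag^+] = 2s, [C2O4^2-] = 0.083 + s ≈ 0.083 (since the C2O4^2- already present dominates).
Ksp ≈ (2s)^2 × 0.083
s = 4.5 × 10^-6 M
Check: s = 4.5 × 10^-6 ≪ 0.083, so the approximation is valid.

4.5 x 10^-6 M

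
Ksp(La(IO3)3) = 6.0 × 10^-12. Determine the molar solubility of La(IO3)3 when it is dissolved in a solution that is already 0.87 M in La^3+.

La(IO3)3(s) ⇌ La^3+ + 3 IO3^-
Ksp = [La^3+][IO3^-]^3
Let s = moles of La(IO3)3 that dissolve per litre. [La^3+] = 0.87 + s ≈ 0.87, [IO3^-] = 3s (common-ion effect: La^3+ is already 0.87 M).
Ksp ≈ 0.87 × (3s)^3
s = 6.3 x 10^-5 M
Check: s = 6.3 x 10^-5 ≪ 0.87, so the approximation is valid.

s ≈ 6.3 × 10^-5 M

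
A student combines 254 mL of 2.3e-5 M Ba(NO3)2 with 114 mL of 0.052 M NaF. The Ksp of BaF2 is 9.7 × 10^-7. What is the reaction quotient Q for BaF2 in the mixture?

Total volume = 254 + 114 = 368 mL.
[Ba^2+] = 2.3 × 10^-5 × (254/368) = 1.59 × 10^-5 M
[F^-] = 5.2 x 10^-2 × (114/368) = 1.61 × 10^-2 M
BaF2(s) ⇌ Ba^2+(aq) + 2 F^-(aq), so Q = [Ba^2+][F^-]^2
Q = (1.59 × 10^-5)(1.61 × 10^-2)^2 = 4.1 × 10^-9
Q < Ksp, so no precipitate of BaF2 forms.

Q = 4.1 × 10^-9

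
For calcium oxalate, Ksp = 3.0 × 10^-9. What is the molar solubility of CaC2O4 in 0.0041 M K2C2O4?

s ≈ 7.3e-7 M

CaC2O4(s) ⇌ Ca^2+(aq) + C2O4^2-(aq)
Ksp = [Ca^2+][C2O4^2-]
Let s be the molar solubility in this solution. [Ca^2+] = s, [C2O4^2-] = 0.0041 + s ≈ 0.0041 (common-ion effect: C2O4^2- is already 0.0041 M).
Ksp ≈ s × 0.0041
s = 7.3 x 10^-7 M
Check: s = 7.3 x 10^-7 ≪ 0.0041, so the approximation is valid.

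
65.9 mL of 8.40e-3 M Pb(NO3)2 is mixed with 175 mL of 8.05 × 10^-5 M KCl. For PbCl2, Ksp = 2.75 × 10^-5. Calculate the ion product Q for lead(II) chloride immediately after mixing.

Q = 7.86 × 10^-12

Total volume = 65.9 + 175 = 240.9 mL.
[Pb^2+] = 8.40 × 10^-3 × (65.9/240.9) = 2.298 x 10^-3 M
[Cl^-] = 8.05 × 10^-5 × (175/240.9) = 5.848 × 10^-5 M
PbCl2(s) ⇌ Pb^2+ + 2 Cl^-, so Q = [Pb^2+][Cl^-]^2
Q = (2.298 × 10^-3)(5.848 x 10^-5)^2 = 7.86 x 10^-12
Q < Ksp, so no precipitate of PbCl2 forms.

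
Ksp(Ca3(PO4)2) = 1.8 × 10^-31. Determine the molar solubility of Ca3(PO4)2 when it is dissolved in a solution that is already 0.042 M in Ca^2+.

Ca3(PO4)2(s) ⇌ 3 Ca^2+(aq) + 2 PO4^3-(aq)
Ksp = [Ca^2+]^3[PO4^3-]^2
Let s = moles of Ca3(PO4)2 that dissolve per litre. [Ca^2+] = 0.042 + 3s ≈ 0.042, [PO4^3-] = 2s (common-ion effect: Ca^2+ is already 0.042 M).
Ksp ≈ (0.042)^3 × (2s)^2
s = 2.5 × 10^-14 M
Check: 3s = 7.4 × 10^-14 ≪ 0.042, so the approximation is valid.

2.5 × 10^-14 M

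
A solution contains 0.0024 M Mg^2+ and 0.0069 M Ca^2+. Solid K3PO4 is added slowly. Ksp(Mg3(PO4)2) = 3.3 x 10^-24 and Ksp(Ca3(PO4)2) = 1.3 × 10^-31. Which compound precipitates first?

Each salt begins to precipitate when Q = Ksp, i.e. when [PO4^3-] reaches its threshold.
For Mg3(PO4)2: 3.3 x 10^-24 = (0.0024)^3 × [PO4^3-]^2  ⇒  [PO4^3-] = 1.5 × 10^-8 M.
For Ca3(PO4)2: 1.3 × 10^-31 = (0.0069)^3 × [PO4^3-]^2  ⇒  [PO4^3-] = 6.3 × 10^-13 M.
The salt with the lower threshold [PO4^3-] precipitates first: Ca3(PO4)2.

Ca3(PO4)2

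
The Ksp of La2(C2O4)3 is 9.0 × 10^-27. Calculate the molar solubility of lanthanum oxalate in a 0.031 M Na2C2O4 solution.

8.7 × 10^-12 M

La2(C2O4)3(s) ⇌ 2 La^3+ + 3 C2O4^2-
Ksp = [La^3+]^2[C2O4^2-]^3
Let s = moles of La2(C2O4)3 that dissolve per litre. [La^3+] = 2s, [C2O4^2-] = 0.031 + 3s ≈ 0.031 (since C2O4^2- from Na2C2O4 dominates).
Ksp ≈ (2s)^2 × (0.031)^3
s = 8.7 × 10^-12 M
Check: 3s = 2.6 × 10^-11 ≪ 0.031, so the approximation is valid.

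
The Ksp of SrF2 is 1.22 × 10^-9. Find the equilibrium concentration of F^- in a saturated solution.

SrF2(s) ⇌ Sr^2+(aq) + 2 F^-(aq)
Ksp = [Sr^2+][F^-]^2
If s mol/L of SrF2 dissolves, [Sr^2+] = s and [F^-] = 2s.
So Ksp = s × (2s)^2 = 4s^3
Solving, s = (1.22 × 10^-9/4)^(1/3) = 6.731 × 10^-4 M
[F^-] = 2s = 1.35 × 10^-3 M

[F^-] = 1.35e-3 M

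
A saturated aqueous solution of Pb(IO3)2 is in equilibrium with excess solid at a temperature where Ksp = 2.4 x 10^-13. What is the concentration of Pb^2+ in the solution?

3.9e-5 M

Pb(IO3)2(s) ⇌ Pb^2+(aq) + 2 IO3^-(aq)
Ksp = [Pb^2+][IO3^-]^2
With molar solubility s: [Pb^2+] = s, [IO3^-] = 2s.
Ksp = s(2s)^2 = 4s^3
s = (2.4 x 10^-13 / 4)^(1/3) = 3.91 x 10^-5 M
[Pb^2+] = s = 3.9 × 10^-5 M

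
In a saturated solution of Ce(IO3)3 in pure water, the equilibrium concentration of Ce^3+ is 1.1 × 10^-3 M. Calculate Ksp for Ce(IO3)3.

Ce(IO3)3(s) ⇌ Ce^3+(aq) + 3 IO3^-(aq)
Stoichiometry gives [IO3^-] = (3/1)[Ce^3+] = 3.30 × 10^-3 M.
Ksp = [Ce^3+][IO3^-]^3
Ksp = 1.1 x 10^-3 × (3.30 x 10^-3)^3 = 4.0 x 10^-11

4.0 x 10^-11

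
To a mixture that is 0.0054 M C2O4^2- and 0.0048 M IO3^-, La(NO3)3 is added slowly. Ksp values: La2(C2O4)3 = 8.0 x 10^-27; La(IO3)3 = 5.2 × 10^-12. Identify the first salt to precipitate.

Each salt begins to precipitate when Q = Ksp, i.e. when [La^3+] reaches its threshold.
For La2(C2O4)3: 8.0 x 10^-27 = (0.0054)^3 × [La^3+]^2  ⇒  [La^3+] = 2.3 x 10^-10 M.
For La(IO3)3: 5.2 × 10^-12 = (0.0048)^3 × [La^3+]  ⇒  [La^3+] = 4.7 x 10^-5 M.
The salt with the lower threshold [La^3+] precipitates first: La2(C2O4)3.

La2(C2O4)3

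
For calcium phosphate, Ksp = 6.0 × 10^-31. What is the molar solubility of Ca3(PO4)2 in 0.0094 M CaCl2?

Ca3(PO4)2(s) <=> 3 Ca^2+ + 2 PO4^3-
Ksp = [Ca^2+]^3[PO4^3-]^2
Let s be the molar solubility in this solution. [Ca^2+] = 0.0094 + 3s ≈ 0.0094, [PO4^3-] = 2s (common-ion effect: Ca^2+ is already 0.0094 M).
Ksp ≈ (0.0094)^3 × (2s)^2
s = 4.2 x 10^-13 M
Check: 3s = 1.3 × 10^-12 ≪ 0.0094, so the approximation is valid.

s = 4.2 × 10^-13 M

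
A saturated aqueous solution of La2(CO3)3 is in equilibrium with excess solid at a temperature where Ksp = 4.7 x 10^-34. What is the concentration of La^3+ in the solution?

1.7e-7 M

La2(CO3)3(s) ⇌ 2 La^3+ + 3 CO3^2-
Ksp = [La^3+]^2[CO3^2-]^3
If s mol/L of La2(CO3)3 dissolves, [La^3+] = 2s and [CO3^2-] = 3s.
Substituting: Ksp = (2s)^2(3s)^3 = 108s^5
s^5 = 4.7 x 10^-34 / 108, so s = 8.47 × 10^-8 M
[La^3+] = 2s = 1.7 x 10^-7 M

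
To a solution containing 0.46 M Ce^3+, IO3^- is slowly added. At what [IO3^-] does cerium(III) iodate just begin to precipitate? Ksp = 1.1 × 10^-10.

[IO3^-] = 6.2 × 10^-4 M

Ce(IO3)3(s) <=> Ce^3+(aq) + 3 IO3^-(aq)
Ksp = [Ce^3+][IO3^-]^3
Precipitation begins when Q = Ksp. With [Ce^3+] = 0.46 M:
1.1 × 10^-10 = (0.46) × [IO3^-]^3
[IO3^-] = (1.1 × 10^-10 / 4.6 x 10^-1)^(1/3) = 6.2 x 10^-4 M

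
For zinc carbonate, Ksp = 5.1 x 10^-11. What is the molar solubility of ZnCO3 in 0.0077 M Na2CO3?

s = 6.6 × 10^-9 M

ZnCO3(s) ⇌ Zn^2+(aq) + CO3^2-(aq)
Ksp = [Zn^2+][CO3^2-]
If s mol/L dissolves here, [Zn^2+] = s, [CO3^2-] = 0.0077 + s ≈ 0.0077 (since CO3^2- from Na2CO3 dominates).
Ksp ≈ s × 0.0077
s = 6.6 x 10^-9 M
Check: s = 6.6 × 10^-9 ≪ 0.0077, so the approximation is valid.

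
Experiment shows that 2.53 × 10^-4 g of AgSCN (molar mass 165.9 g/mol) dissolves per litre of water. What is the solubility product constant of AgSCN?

Ksp = 2.33 x 10^-12

Molar solubility s = (2.53 × 10^-4 g/L) / (165.9 g/mol) = 1.525 × 10^-6 M.
AgSCN(s) <=> Ag^+(aq) + SCN^-(aq)
If s mol/L of AgSCN dissolves, [Ag^+] = s and [SCN^-] = s.
Ksp = [Ag^+][SCN^-]
Ksp = s^2
With s = 1.525 × 10^-6: Ksp = 2.33 × 10^-12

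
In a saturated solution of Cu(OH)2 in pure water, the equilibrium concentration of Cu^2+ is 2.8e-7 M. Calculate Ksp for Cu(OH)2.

Ksp ≈ 8.8 × 10^-20

Cu(OH)2(s) ⇌ Cu^2+ + 2 OH^-
Stoichiometry gives [OH^-] = (2/1)[Cu^2+] = 5.60 × 10^-7 M.
Ksp = [Cu^2+][OH^-]^2
Ksp = 2.8 × 10^-7 × (5.60 × 10^-7)^2 = 8.8 × 10^-20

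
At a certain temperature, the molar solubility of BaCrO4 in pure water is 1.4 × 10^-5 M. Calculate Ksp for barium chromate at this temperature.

BaCrO4(s) ⇌ Ba^2+ + CrO4^2-
With molar solubility s: [Ba^2+] = s, [CrO4^2-] = s.
Ksp = [Ba^2+][CrO4^2-]
Ksp = (s)(s) = s^2
Ksp = (1.4 × 10^-5)^2 = 2.0 × 10^-10

Ksp = 2.0e-10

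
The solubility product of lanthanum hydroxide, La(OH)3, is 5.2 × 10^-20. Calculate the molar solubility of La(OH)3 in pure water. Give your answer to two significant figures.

La(OH)3(s) ⇌ La^3+(aq) + 3 OH^-(aq)
Ksp = [La^3+][OH^-]^3
If s mol/L of La(OH)3 dissolves, [La^3+] = s and [OH^-] = 3s.
Substituting: Ksp = s(3s)^3 = 27s^4
s = (5.2 × 10^-20 / 27)^(1/4) = 6.6 × 10^-6 M

s = 6.6e-6 M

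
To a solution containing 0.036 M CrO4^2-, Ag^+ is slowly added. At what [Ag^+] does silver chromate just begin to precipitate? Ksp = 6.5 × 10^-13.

4.2e-6 M

Ag2CrO4(s) ⇌ 2 Ag^+(aq) + CrO4^2-(aq)
Ksp = [Ag^+]^2[CrO4^2-]
Precipitation begins when Q = Ksp. With [CrO4^2-] = 0.036 M:
6.5 × 10^-13 = (0.036) × [Ag^+]^2
[Ag^+] = (6.5 × 10^-13 / 3.6 × 10^-2)^(1/2) = 4.2 × 10^-6 M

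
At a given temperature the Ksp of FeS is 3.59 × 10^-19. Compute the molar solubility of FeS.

5.99e-10 M

FeS(s) ⇌ Fe^2+(aq) + S^2-(aq)
Ksp = [Fe^2+][S^2-]
With molar solubility s: [Fe^2+] = s, [S^2-] = s.
Ksp = s^2
s = (3.59 × 10^-19)^(1/2) = 5.99 x 10^-10 M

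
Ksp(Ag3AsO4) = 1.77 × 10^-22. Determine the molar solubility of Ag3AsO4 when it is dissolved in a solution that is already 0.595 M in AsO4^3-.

2.23 × 10^-8 M

Ag3AsO4(s) <=> 3 Ag^+ + AsO4^3-
Ksp = [Ag^+]^3[AsO4^3-]
If s mol/L dissolves here, [Ag^+] = 3s, [AsO4^3-] = 0.595 + s ≈ 0.595 (since the AsO4^3- already present dominates).
Ksp ≈ (3s)^3 × 0.595
s = 2.23 x 10^-8 M
Check: s = 2.2 × 10^-8 ≪ 0.595, so the approximation is valid.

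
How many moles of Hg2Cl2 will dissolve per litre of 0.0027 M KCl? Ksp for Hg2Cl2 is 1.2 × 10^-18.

s ≈ 1.6e-13 M

Hg2Cl2(s) ⇌ Hg2^2+ + 2 Cl^-
Ksp = [Hg2^2+][Cl^-]^2
If s mol/L dissolves here, [Hg2^2+] = s, [Cl^-] = 0.0027 + 2s ≈ 0.0027 (Ksp is small, so little additional dissolves).
Ksp ≈ s × (0.0027)^2
s = 1.6 x 10^-13 M
Check: 2s = 3.3 × 10^-13 ≪ 0.0027, so the approximation is valid.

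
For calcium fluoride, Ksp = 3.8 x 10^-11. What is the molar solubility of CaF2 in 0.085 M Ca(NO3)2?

CaF2(s) ⇌ Ca^2+(aq) + 2 F^-(aq)
Ksp = [Ca^2+][F^-]^2
Let s = moles of CaF2 that dissolve per litre. [Ca^2+] = 0.085 + s ≈ 0.085, [F^-] = 2s (Ksp is small, so little additional dissolves).
Ksp ≈ 0.085 × (2s)^2
s = 1.1 x 10^-5 M
Check: s = 1.1 × 10^-5 ≪ 0.085, so the approximation is valid.

1.1e-5 M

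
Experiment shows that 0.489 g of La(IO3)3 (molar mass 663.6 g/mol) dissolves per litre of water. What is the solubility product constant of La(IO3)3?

Ksp ≈ 7.96e-12

Molar solubility s = (4.89 × 10^-1 g/L) / (663.6 g/mol) = 7.369 x 10^-4 M.
La(IO3)3(s) ⇌ La^3+ + 3 IO3^-
Let s = molar solubility. Then [La^3+] = s and [IO3^-] = 3s.
Ksp = [La^3+][IO3^-]^3
So Ksp = s × (3s)^3 = 27s^4
Ksp = 27 × (7.369 × 10^-4)^4 = 7.96 × 10^-12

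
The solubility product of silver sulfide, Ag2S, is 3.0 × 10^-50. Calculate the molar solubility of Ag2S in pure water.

Ag2S(s) <=> 2 Ag^+(aq) + S^2-(aq)
Ksp = [Ag^+]^2[S^2-]
Let s = molar solubility. Then [Ag^+] = 2s and [S^2-] = s.
Ksp = (2s)^2s = 4s^3
Solving, s = (3.0 × 10^-50/4)^(1/3) = 2.0 x 10^-17 M

2.0e-17 M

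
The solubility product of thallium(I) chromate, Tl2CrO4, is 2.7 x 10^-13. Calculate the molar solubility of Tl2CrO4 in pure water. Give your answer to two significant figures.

Tl2CrO4(s) <=> 2 Tl^+ + CrO4^2-
Ksp = [Tl^+]^2[CrO4^2-]
Let s = molar solubility. Then [Tl^+] = 2s and [CrO4^2-] = s.
So Ksp = (2s)^2 × s = 4s^3
s = (2.7 x 10^-13 / 4)^(1/3) = 4.1 × 10^-5 M

s = 4.1e-5 M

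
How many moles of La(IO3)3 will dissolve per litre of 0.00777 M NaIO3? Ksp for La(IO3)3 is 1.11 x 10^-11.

2.37e-5 M

La(IO3)3(s) <=> La^3+(aq) + 3 IO3^-(aq)
Ksp = [La^3+][IO3^-]^3
Let s = moles of La(IO3)3 that dissolve per litre. [La^3+] = s, [IO3^-] = 0.00777 + 3s ≈ 0.00777 (Ksp is small, so little additional dissolves).
Ksp ≈ s × (0.00777)^3
s = 2.37 × 10^-5 M
Check: 3s = 7.1 × 10^-5 ≪ 0.00777, so the approximation is valid.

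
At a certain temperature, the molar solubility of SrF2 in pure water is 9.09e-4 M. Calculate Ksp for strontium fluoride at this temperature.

Ksp = 3.00 x 10^-9

SrF2(s) <=> Sr^2+(aq) + 2 F^-(aq)
With molar solubility s: [Sr^2+] = s, [F^-] = 2s.
Ksp = [Sr^2+][F^-]^2
So Ksp = s × (2s)^2 = 4s^3
With s = 9.09 × 10^-4: Ksp = 3.00 × 10^-9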